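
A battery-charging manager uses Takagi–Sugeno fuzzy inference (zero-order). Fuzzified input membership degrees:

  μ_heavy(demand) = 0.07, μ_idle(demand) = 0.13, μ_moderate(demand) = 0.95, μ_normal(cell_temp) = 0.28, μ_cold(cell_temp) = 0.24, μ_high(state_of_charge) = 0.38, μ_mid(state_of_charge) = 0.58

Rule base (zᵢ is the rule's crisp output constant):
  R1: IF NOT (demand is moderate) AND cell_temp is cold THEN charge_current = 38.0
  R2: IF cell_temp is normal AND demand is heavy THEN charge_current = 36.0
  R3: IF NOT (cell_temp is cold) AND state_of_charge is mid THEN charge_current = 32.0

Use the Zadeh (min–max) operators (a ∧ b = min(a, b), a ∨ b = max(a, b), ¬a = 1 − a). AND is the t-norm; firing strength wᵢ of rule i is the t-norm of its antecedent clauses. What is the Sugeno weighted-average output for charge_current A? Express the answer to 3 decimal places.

32.829

R1 (z=38.0): ¬moderate=1−0.95=0.05, cold=0.24; AND[min(a, b)] → w = 0.05
R2 (z=36.0): normal=0.28, heavy=0.07; AND[min(a, b)] → w = 0.07
R3 (z=32.0): ¬cold=1−0.24=0.76, mid=0.58; AND[min(a, b)] → w = 0.58
Weighted average = (0.05·38.0 + 0.07·36.0 + 0.58·32.0) / (0.05 + 0.07 + 0.58)
  = 22.9800 / 0.7000 = 32.829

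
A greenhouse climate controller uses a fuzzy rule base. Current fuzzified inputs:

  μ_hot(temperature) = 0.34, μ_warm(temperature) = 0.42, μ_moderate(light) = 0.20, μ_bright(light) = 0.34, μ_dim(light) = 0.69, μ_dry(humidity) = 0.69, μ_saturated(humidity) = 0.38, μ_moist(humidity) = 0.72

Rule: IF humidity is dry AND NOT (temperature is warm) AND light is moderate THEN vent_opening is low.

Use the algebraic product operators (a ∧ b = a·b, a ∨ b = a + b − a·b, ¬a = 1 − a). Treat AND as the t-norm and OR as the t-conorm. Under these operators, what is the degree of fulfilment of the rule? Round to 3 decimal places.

firing strength: dry=0.69, ¬warm=1−0.42=0.58, moderate=0.20; AND[a·b] → w = 0.0800

0.080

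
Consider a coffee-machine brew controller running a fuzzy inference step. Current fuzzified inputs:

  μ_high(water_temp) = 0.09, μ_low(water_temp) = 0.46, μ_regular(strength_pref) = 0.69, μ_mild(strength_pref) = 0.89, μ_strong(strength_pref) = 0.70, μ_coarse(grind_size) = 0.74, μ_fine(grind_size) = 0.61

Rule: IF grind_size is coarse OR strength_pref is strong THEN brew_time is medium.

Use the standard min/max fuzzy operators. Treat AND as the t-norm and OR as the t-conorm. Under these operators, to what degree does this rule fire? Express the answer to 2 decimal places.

0.74

firing strength: coarse=0.74, strong=0.70; OR[max(a, b)] → w = 0.74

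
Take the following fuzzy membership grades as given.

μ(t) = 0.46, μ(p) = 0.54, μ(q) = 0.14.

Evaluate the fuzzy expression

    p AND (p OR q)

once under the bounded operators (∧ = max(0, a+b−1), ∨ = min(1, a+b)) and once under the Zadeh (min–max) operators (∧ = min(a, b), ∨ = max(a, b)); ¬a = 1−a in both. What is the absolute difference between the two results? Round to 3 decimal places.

0.320

Under bounded:
  p OR q = min(1, a+b) on (0.54, 0.14) = 0.68
  p AND (p OR q) = max(0, a+b−1) on (0.54, 0.68) = 0.22
  → value = 0.2200
Under Zadeh (min–max):
  p OR q = max(a, b) on (0.54, 0.14) = 0.54
  p AND (p OR q) = min(a, b) on (0.54, 0.54) = 0.54
  → value = 0.5400
|0.2200 − 0.5400| = 0.320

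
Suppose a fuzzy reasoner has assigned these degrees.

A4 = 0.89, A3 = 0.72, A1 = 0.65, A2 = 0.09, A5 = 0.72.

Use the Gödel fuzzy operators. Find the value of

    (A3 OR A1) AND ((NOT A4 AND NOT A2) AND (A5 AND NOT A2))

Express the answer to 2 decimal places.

A3 OR A1 = max(a, b) on (0.72, 0.65) = 0.72
NOT A4 = 1 − 0.89 = 0.11
NOT A2 = 1 − 0.09 = 0.91
NOT A4 AND NOT A2 = min(a, b) on (0.11, 0.91) = 0.11
NOT A2 = 1 − 0.09 = 0.91
A5 AND NOT A2 = min(a, b) on (0.72, 0.91) = 0.72
(NOT A4 AND NOT A2) AND (A5 AND NOT A2) = min(a, b) on (0.11, 0.72) = 0.11
(A3 OR A1) AND ((NOT A4 AND NOT A2) AND (A5 AND NOT A2)) = min(a, b) on (0.72, 0.11) = 0.11

0.11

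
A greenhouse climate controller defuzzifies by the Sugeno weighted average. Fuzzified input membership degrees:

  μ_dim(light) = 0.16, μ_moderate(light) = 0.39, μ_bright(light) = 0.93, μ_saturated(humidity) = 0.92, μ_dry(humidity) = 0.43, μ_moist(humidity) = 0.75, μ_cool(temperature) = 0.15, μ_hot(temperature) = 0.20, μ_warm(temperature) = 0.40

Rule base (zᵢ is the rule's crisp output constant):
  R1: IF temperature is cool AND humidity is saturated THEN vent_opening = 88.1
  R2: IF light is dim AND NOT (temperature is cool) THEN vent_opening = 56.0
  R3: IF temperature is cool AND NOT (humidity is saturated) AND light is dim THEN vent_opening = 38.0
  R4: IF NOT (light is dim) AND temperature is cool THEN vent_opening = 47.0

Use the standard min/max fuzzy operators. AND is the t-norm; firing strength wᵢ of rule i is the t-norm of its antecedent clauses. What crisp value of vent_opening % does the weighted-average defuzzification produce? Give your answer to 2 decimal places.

59.75

R1 (z=88.1): cool=0.15, saturated=0.92; AND[min(a, b)] → w = 0.15
R2 (z=56.0): dim=0.16, ¬cool=1−0.15=0.85; AND[min(a, b)] → w = 0.16
R3 (z=38.0): cool=0.15, ¬saturated=1−0.92=0.08, dim=0.16; AND[min(a, b)] → w = 0.08
R4 (z=47.0): ¬dim=1−0.16=0.84, cool=0.15; AND[min(a, b)] → w = 0.15
Weighted average = (0.15·88.1 + 0.16·56.0 + 0.08·38.0 + 0.15·47.0) / (0.15 + 0.16 + 0.08 + 0.15)
  = 32.2650 / 0.5400 = 59.75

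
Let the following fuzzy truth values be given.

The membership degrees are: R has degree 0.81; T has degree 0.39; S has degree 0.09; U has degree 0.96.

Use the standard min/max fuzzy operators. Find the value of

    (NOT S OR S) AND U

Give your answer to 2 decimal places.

0.91

NOT S = 1 − 0.09 = 0.91
NOT S OR S = max(a, b) on (0.91, 0.09) = 0.91
(NOT S OR S) AND U = min(a, b) on (0.91, 0.96) = 0.91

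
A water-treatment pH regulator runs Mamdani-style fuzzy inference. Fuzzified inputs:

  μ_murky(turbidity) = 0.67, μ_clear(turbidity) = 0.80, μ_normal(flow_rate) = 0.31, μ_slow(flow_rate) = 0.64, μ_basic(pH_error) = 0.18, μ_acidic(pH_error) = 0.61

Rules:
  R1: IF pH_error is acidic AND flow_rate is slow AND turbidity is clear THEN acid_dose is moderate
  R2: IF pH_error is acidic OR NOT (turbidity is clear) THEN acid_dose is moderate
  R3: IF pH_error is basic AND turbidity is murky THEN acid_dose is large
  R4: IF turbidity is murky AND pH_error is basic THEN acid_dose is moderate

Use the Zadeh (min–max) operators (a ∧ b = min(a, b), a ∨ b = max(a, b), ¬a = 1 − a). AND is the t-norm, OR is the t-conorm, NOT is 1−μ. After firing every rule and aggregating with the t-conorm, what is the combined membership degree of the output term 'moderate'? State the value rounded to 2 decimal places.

0.61

R1: acidic=0.61, slow=0.64, clear=0.80; AND[min(a, b)] → w = 0.61
R2: acidic=0.61, ¬clear=1−0.80=0.20; OR[max(a, b)] → w = 0.61
R3: basic=0.18, murky=0.67; AND[min(a, b)] → w = 0.18
R4: murky=0.67, basic=0.18; AND[min(a, b)] → w = 0.18
Rules with consequent 'moderate': {R1, R2, R4} → strengths 0.61, 0.61, 0.18
Aggregate via t-conorm [max(a, b)]: 0.61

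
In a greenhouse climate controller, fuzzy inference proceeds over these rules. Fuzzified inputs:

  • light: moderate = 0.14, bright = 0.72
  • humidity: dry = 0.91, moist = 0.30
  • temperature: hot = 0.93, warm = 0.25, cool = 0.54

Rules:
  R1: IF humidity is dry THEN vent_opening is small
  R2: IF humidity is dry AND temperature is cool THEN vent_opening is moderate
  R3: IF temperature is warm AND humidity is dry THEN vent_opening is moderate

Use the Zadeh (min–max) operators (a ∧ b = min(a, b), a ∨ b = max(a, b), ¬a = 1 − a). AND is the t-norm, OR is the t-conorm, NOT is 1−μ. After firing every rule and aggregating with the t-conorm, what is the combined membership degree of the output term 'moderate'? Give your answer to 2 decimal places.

R1: dry=0.91 → w = 0.91
R2: dry=0.91, cool=0.54; AND[min(a, b)] → w = 0.54
R3: warm=0.25, dry=0.91; AND[min(a, b)] → w = 0.25
Rules with consequent 'moderate': {R2, R3} → strengths 0.54, 0.25
Aggregate via t-conorm [max(a, b)]: 0.54

0.54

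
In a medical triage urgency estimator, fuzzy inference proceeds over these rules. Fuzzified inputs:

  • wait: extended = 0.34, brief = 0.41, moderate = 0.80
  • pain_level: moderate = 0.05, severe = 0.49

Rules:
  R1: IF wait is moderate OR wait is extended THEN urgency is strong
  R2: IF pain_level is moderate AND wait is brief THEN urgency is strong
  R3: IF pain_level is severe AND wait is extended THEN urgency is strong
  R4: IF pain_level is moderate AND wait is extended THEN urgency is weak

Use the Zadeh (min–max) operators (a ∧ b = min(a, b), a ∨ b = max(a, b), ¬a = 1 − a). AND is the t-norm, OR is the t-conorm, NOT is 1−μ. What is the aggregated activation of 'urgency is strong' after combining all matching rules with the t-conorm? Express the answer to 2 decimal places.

0.80

R1: moderate=0.80, extended=0.34; OR[max(a, b)] → w = 0.80
R2: moderate=0.05, brief=0.41; AND[min(a, b)] → w = 0.05
R3: severe=0.49, extended=0.34; AND[min(a, b)] → w = 0.34
R4: moderate=0.05, extended=0.34; AND[min(a, b)] → w = 0.05
Rules with consequent 'strong': {R1, R2, R3} → strengths 0.80, 0.05, 0.34
Aggregate via t-conorm [max(a, b)]: 0.80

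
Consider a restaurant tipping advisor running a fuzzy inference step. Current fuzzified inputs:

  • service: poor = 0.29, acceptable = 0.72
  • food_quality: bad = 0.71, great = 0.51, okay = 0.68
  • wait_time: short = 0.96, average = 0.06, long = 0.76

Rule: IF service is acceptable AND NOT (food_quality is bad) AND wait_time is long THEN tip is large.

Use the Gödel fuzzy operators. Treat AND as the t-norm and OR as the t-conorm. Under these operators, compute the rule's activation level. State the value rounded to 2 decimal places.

0.29

firing strength: acceptable=0.72, ¬bad=1−0.71=0.29, long=0.76; AND[min(a, b)] → w = 0.29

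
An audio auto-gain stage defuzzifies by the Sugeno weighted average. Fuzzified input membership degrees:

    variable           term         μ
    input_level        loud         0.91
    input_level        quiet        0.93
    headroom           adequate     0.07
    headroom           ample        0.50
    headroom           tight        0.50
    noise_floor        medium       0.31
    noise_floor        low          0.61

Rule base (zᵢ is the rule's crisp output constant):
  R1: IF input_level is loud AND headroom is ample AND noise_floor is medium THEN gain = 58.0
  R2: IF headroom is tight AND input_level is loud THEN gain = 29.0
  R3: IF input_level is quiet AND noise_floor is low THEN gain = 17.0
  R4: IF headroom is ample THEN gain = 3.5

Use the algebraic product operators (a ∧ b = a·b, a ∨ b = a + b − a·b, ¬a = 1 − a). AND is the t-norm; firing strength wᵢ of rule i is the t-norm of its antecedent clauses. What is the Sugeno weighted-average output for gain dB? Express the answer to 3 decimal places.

19.701

R1 (z=58.0): loud=0.91, ample=0.50, medium=0.31; AND[a·b] → w = 0.1411
R2 (z=29.0): tight=0.50, loud=0.91; AND[a·b] → w = 0.4550
R3 (z=17.0): quiet=0.93, low=0.61; AND[a·b] → w = 0.5673
R4 (z=3.5): ample=0.50 → w = 0.5000
Weighted average = (0.1411·58.0 + 0.4550·29.0 + 0.5673·17.0 + 0.5000·3.5) / (0.1411 + 0.4550 + 0.5673 + 0.5000)
  = 32.7700 / 1.6634 = 19.701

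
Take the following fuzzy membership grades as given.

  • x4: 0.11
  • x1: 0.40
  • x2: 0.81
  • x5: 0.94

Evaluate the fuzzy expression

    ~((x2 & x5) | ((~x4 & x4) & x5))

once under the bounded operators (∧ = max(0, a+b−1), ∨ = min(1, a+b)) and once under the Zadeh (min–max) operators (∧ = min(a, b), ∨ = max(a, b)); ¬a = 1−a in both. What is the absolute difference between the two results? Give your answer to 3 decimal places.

Under bounded:
  x2 & x5 = max(0, a+b−1) on (0.81, 0.94) = 0.75
  ~x4 = 1 − 0.11 = 0.89
  ~x4 & x4 = max(0, a+b−1) on (0.89, 0.11) = 0.00
  (~x4 & x4) & x5 = max(0, a+b−1) on (0.00, 0.94) = 0.00
  (x2 & x5) | ((~x4 & x4) & x5) = min(1, a+b) on (0.75, 0.00) = 0.75
  ~((x2 & x5) | ((~x4 & x4) & x5)) = 1 − 0.75 = 0.25
  → value = 0.2500
Under Zadeh (min–max):
  x2 & x5 = min(a, b) on (0.81, 0.94) = 0.81
  ~x4 = 1 − 0.11 = 0.89
  ~x4 & x4 = min(a, b) on (0.89, 0.11) = 0.11
  (~x4 & x4) & x5 = min(a, b) on (0.11, 0.94) = 0.11
  (x2 & x5) | ((~x4 & x4) & x5) = max(a, b) on (0.81, 0.11) = 0.81
  ~((x2 & x5) | ((~x4 & x4) & x5)) = 1 − 0.81 = 0.19
  → value = 0.1900
|0.2500 − 0.1900| = 0.060

0.060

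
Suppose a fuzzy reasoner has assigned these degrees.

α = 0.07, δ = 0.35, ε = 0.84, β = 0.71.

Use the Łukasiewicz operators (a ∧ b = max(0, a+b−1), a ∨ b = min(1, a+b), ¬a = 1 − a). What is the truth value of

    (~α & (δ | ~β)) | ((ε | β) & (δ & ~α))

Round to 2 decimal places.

~α = 1 − 0.07 = 0.93
~β = 1 − 0.71 = 0.29
δ | ~β = min(1, a+b) on (0.35, 0.29) = 0.64
~α & (δ | ~β) = max(0, a+b−1) on (0.93, 0.64) = 0.57
ε | β = min(1, a+b) on (0.84, 0.71) = 1.00
~α = 1 − 0.07 = 0.93
δ & ~α = max(0, a+b−1) on (0.35, 0.93) = 0.28
(ε | β) & (δ & ~α) = max(0, a+b−1) on (1.00, 0.28) = 0.28
(~α & (δ | ~β)) | ((ε | β) & (δ & ~α)) = min(1, a+b) on (0.57, 0.28) = 0.85

0.85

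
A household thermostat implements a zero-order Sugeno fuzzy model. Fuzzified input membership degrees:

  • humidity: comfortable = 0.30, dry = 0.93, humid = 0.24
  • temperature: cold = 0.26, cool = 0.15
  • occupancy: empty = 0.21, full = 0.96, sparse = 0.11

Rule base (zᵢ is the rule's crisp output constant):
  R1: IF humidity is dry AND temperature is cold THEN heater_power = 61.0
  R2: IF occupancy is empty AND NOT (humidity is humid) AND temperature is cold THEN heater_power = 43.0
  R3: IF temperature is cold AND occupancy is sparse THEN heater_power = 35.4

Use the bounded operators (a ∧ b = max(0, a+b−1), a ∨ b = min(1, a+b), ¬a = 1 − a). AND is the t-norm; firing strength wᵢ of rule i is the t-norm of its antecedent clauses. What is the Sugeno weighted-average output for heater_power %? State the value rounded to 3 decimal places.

61.000

R1 (z=61.0): dry=0.93, cold=0.26; AND[max(0, a+b−1)] → w = 0.19
R2 (z=43.0): empty=0.21, ¬humid=1−0.24=0.76, cold=0.26; AND[max(0, a+b−1)] → w = 0.00
R3 (z=35.4): cold=0.26, sparse=0.11; AND[max(0, a+b−1)] → w = 0.00
Weighted average = (0.19·61.0 + 0.00·43.0 + 0.00·35.4) / (0.19 + 0.00 + 0.00)
  = 11.5900 / 0.1900 = 61.000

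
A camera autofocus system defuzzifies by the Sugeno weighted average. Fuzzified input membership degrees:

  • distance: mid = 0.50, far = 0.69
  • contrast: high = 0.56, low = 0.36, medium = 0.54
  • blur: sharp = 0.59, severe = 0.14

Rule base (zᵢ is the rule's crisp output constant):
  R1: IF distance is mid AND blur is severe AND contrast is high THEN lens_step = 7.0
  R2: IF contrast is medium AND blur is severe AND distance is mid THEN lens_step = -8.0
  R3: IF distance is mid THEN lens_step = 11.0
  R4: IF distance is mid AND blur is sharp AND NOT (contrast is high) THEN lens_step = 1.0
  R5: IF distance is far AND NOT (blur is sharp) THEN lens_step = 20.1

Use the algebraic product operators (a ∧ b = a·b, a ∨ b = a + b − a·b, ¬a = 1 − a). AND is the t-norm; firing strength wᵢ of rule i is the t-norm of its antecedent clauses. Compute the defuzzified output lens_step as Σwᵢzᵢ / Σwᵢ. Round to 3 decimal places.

R1 (z=7.0): mid=0.50, severe=0.14, high=0.56; AND[a·b] → w = 0.0392
R2 (z=-8.0): medium=0.54, severe=0.14, mid=0.50; AND[a·b] → w = 0.0378
R3 (z=11.0): mid=0.50 → w = 0.5000
R4 (z=1.0): mid=0.50, sharp=0.59, ¬high=1−0.56=0.44; AND[a·b] → w = 0.1298
R5 (z=20.1): far=0.69, ¬sharp=1−0.59=0.41; AND[a·b] → w = 0.2829
Weighted average = (0.0392·7.0 + 0.0378·-8.0 + 0.5000·11.0 + 0.1298·1.0 + 0.2829·20.1) / (0.0392 + 0.0378 + 0.5000 + 0.1298 + 0.2829)
  = 11.2881 / 0.9897 = 11.406

11.406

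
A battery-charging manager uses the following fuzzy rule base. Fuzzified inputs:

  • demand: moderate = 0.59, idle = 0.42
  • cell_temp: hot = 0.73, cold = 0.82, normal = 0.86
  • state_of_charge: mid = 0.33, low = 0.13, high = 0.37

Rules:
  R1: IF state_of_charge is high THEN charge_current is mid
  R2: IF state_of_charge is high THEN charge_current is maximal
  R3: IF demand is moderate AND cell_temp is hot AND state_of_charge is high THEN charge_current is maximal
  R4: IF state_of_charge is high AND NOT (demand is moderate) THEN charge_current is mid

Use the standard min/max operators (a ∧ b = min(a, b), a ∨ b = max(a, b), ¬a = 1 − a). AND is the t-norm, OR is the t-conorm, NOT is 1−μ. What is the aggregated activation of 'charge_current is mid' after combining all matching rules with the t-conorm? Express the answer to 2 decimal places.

0.37

R1: high=0.37 → w = 0.37
R2: high=0.37 → w = 0.37
R3: moderate=0.59, hot=0.73, high=0.37; AND[min(a, b)] → w = 0.37
R4: high=0.37, ¬moderate=1−0.59=0.41; AND[min(a, b)] → w = 0.37
Rules with consequent 'mid': {R1, R4} → strengths 0.37, 0.37
Aggregate via t-conorm [max(a, b)]: 0.37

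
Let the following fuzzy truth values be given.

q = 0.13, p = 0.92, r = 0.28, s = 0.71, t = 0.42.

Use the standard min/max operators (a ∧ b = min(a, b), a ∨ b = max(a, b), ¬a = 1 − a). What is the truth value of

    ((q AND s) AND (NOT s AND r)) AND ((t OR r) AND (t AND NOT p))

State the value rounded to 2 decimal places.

0.08

q AND s = min(a, b) on (0.13, 0.71) = 0.13
NOT s = 1 − 0.71 = 0.29
NOT s AND r = min(a, b) on (0.29, 0.28) = 0.28
(q AND s) AND (NOT s AND r) = min(a, b) on (0.13, 0.28) = 0.13
t OR r = max(a, b) on (0.42, 0.28) = 0.42
NOT p = 1 − 0.92 = 0.08
t AND NOT p = min(a, b) on (0.42, 0.08) = 0.08
(t OR r) AND (t AND NOT p) = min(a, b) on (0.42, 0.08) = 0.08
((q AND s) AND (NOT s AND r)) AND ((t OR r) AND (t AND NOT p)) = min(a, b) on (0.13, 0.08) = 0.08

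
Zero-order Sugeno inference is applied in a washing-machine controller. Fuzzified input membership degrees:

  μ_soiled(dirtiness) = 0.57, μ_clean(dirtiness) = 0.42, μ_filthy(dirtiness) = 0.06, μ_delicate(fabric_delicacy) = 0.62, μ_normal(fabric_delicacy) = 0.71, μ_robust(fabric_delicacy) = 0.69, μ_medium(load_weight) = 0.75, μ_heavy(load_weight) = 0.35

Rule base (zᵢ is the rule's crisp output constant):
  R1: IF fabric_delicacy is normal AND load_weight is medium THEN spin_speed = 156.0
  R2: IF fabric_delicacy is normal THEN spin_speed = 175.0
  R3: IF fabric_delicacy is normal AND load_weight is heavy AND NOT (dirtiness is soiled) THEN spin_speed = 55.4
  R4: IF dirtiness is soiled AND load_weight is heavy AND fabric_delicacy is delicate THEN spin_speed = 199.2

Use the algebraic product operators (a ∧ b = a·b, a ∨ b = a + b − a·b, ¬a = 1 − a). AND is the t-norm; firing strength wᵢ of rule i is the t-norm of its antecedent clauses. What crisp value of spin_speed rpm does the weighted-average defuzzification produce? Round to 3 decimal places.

R1 (z=156.0): normal=0.71, medium=0.75; AND[a·b] → w = 0.5325
R2 (z=175.0): normal=0.71 → w = 0.7100
R3 (z=55.4): normal=0.71, heavy=0.35, ¬soiled=1−0.57=0.43; AND[a·b] → w = 0.1069
R4 (z=199.2): soiled=0.57, heavy=0.35, delicate=0.62; AND[a·b] → w = 0.1237
Weighted average = (0.5325·156.0 + 0.7100·175.0 + 0.1069·55.4 + 0.1237·199.2) / (0.5325 + 0.7100 + 0.1069 + 0.1237)
  = 237.8788 / 1.4730 = 161.488

161.488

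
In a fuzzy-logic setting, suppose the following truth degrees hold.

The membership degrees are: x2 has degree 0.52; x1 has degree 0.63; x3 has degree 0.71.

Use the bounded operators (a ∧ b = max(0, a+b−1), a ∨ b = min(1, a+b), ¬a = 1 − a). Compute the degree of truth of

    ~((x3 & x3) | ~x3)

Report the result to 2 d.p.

x3 & x3 = max(0, a+b−1) on (0.71, 0.71) = 0.42
~x3 = 1 − 0.71 = 0.29
(x3 & x3) | ~x3 = min(1, a+b) on (0.42, 0.29) = 0.71
~((x3 & x3) | ~x3) = 1 − 0.71 = 0.29

0.29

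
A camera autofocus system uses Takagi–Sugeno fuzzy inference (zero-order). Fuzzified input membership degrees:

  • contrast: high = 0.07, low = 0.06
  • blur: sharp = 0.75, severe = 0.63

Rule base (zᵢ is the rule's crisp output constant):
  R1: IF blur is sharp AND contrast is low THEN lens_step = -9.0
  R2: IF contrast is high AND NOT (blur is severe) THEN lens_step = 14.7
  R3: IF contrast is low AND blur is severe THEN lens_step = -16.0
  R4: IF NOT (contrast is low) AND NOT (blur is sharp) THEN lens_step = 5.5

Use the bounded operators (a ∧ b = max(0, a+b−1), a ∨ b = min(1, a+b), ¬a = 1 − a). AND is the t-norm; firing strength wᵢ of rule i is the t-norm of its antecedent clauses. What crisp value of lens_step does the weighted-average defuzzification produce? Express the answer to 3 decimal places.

R1 (z=-9.0): sharp=0.75, low=0.06; AND[max(0, a+b−1)] → w = 0.00
R2 (z=14.7): high=0.07, ¬severe=1−0.63=0.37; AND[max(0, a+b−1)] → w = 0.00
R3 (z=-16.0): low=0.06, severe=0.63; AND[max(0, a+b−1)] → w = 0.00
R4 (z=5.5): ¬low=1−0.06=0.94, ¬sharp=1−0.75=0.25; AND[max(0, a+b−1)] → w = 0.19
Weighted average = (0.00·-9.0 + 0.00·14.7 + 0.00·-16.0 + 0.19·5.5) / (0.00 + 0.00 + 0.00 + 0.19)
  = 1.0450 / 0.1900 = 5.500

5.500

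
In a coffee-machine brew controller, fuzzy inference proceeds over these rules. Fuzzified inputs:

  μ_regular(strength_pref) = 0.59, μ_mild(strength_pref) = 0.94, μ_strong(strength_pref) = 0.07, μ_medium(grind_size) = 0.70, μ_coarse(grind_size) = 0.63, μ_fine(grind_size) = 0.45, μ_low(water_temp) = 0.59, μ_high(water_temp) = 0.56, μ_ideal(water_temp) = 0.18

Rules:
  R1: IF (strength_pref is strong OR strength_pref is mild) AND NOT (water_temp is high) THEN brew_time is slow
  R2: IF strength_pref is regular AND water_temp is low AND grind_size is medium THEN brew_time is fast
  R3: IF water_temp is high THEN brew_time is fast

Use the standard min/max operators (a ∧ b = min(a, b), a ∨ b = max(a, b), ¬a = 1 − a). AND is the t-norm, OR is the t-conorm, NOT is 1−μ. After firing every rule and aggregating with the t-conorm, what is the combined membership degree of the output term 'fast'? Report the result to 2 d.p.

0.59

R1: (strong=0.07 OR mild=0.94) = 0.94; AND[min(a, b)] with ¬high=1−0.56=0.44 → w = 0.44
R2: regular=0.59, low=0.59, medium=0.70; AND[min(a, b)] → w = 0.59
R3: high=0.56 → w = 0.56
Rules with consequent 'fast': {R2, R3} → strengths 0.59, 0.56
Aggregate via t-conorm [max(a, b)]: 0.59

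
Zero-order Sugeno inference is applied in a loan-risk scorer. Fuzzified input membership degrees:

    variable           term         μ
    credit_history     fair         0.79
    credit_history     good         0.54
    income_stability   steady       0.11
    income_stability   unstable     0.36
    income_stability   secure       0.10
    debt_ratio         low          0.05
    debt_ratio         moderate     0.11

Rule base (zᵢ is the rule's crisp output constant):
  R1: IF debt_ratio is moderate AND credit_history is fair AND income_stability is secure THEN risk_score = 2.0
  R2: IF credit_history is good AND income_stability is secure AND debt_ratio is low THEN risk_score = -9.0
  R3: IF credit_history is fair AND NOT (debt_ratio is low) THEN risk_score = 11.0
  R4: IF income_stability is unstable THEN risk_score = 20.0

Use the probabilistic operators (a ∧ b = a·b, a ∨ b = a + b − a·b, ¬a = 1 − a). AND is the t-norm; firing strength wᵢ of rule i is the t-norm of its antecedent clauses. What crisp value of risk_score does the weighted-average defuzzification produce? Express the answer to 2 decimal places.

R1 (z=2.0): moderate=0.11, fair=0.79, secure=0.10; AND[a·b] → w = 0.0087
R2 (z=-9.0): good=0.54, secure=0.10, low=0.05; AND[a·b] → w = 0.0027
R3 (z=11.0): fair=0.79, ¬low=1−0.05=0.95; AND[a·b] → w = 0.7505
R4 (z=20.0): unstable=0.36 → w = 0.3600
Weighted average = (0.0087·2.0 + 0.0027·-9.0 + 0.7505·11.0 + 0.3600·20.0) / (0.0087 + 0.0027 + 0.7505 + 0.3600)
  = 15.4486 / 1.1219 = 13.77

13.77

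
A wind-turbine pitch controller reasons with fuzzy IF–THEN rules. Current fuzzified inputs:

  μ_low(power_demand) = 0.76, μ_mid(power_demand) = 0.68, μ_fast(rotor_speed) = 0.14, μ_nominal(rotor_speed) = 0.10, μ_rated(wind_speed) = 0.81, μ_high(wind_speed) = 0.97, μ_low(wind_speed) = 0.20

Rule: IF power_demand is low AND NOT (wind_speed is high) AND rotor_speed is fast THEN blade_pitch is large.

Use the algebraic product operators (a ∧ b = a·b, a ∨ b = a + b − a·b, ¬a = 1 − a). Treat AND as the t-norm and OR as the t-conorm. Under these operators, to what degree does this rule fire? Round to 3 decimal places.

0.003

firing strength: low=0.76, ¬high=1−0.97=0.03, fast=0.14; AND[a·b] → w = 0.0032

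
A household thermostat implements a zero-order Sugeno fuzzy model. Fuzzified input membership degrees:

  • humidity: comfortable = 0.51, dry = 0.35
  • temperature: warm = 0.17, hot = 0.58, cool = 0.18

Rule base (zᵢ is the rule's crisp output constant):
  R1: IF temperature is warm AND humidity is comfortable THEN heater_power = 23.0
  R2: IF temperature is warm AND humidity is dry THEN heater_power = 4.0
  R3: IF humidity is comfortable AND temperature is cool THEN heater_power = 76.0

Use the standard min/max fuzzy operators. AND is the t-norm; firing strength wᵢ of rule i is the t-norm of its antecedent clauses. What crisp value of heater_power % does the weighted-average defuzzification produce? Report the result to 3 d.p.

R1 (z=23.0): warm=0.17, comfortable=0.51; AND[min(a, b)] → w = 0.17
R2 (z=4.0): warm=0.17, dry=0.35; AND[min(a, b)] → w = 0.17
R3 (z=76.0): comfortable=0.51, cool=0.18; AND[min(a, b)] → w = 0.18
Weighted average = (0.17·23.0 + 0.17·4.0 + 0.18·76.0) / (0.17 + 0.17 + 0.18)
  = 18.2700 / 0.5200 = 35.135

35.135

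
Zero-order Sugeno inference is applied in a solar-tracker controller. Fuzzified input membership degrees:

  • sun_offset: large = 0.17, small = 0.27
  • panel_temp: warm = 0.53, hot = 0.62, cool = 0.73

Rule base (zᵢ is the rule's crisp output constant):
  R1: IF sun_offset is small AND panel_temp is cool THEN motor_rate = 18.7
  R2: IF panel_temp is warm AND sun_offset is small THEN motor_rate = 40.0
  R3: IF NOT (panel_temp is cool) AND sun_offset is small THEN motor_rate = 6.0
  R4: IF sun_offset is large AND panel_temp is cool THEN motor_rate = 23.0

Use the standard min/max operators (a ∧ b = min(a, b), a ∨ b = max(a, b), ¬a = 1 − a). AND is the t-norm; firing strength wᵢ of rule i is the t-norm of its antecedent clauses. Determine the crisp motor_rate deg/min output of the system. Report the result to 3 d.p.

R1 (z=18.7): small=0.27, cool=0.73; AND[min(a, b)] → w = 0.27
R2 (z=40.0): warm=0.53, small=0.27; AND[min(a, b)] → w = 0.27
R3 (z=6.0): ¬cool=1−0.73=0.27, small=0.27; AND[min(a, b)] → w = 0.27
R4 (z=23.0): large=0.17, cool=0.73; AND[min(a, b)] → w = 0.17
Weighted average = (0.27·18.7 + 0.27·40.0 + 0.27·6.0 + 0.17·23.0) / (0.27 + 0.27 + 0.27 + 0.17)
  = 21.3790 / 0.9800 = 21.815

21.815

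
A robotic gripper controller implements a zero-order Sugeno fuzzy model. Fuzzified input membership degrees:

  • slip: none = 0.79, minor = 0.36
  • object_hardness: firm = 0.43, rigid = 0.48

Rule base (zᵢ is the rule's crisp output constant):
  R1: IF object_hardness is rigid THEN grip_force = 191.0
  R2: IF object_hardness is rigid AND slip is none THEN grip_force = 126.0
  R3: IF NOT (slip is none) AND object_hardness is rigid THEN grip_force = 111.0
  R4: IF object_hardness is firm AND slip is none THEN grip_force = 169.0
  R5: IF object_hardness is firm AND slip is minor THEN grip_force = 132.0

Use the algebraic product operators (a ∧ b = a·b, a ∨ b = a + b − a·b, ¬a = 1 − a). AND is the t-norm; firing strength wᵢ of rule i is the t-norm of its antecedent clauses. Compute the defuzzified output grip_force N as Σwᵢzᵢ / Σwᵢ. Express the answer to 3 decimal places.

157.092

R1 (z=191.0): rigid=0.48 → w = 0.4800
R2 (z=126.0): rigid=0.48, none=0.79; AND[a·b] → w = 0.3792
R3 (z=111.0): ¬none=1−0.79=0.21, rigid=0.48; AND[a·b] → w = 0.1008
R4 (z=169.0): firm=0.43, none=0.79; AND[a·b] → w = 0.3397
R5 (z=132.0): firm=0.43, minor=0.36; AND[a·b] → w = 0.1548
Weighted average = (0.4800·191.0 + 0.3792·126.0 + 0.1008·111.0 + 0.3397·169.0 + 0.1548·132.0) / (0.4800 + 0.3792 + 0.1008 + 0.3397 + 0.1548)
  = 228.4909 / 1.4545 = 157.092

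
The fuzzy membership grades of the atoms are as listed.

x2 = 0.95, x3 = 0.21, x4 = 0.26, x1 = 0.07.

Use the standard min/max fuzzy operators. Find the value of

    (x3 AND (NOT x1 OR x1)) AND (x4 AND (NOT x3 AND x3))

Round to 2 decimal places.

NOT x1 = 1 − 0.07 = 0.93
NOT x1 OR x1 = max(a, b) on (0.93, 0.07) = 0.93
x3 AND (NOT x1 OR x1) = min(a, b) on (0.21, 0.93) = 0.21
NOT x3 = 1 − 0.21 = 0.79
NOT x3 AND x3 = min(a, b) on (0.79, 0.21) = 0.21
x4 AND (NOT x3 AND x3) = min(a, b) on (0.26, 0.21) = 0.21
(x3 AND (NOT x1 OR x1)) AND (x4 AND (NOT x3 AND x3)) = min(a, b) on (0.21, 0.21) = 0.21

0.21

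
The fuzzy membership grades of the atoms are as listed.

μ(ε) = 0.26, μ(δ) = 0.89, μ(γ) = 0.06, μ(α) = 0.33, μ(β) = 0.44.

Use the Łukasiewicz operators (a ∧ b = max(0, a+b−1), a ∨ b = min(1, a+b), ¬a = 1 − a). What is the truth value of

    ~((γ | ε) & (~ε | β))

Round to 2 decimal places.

γ | ε = min(1, a+b) on (0.06, 0.26) = 0.32
~ε = 1 − 0.26 = 0.74
~ε | β = min(1, a+b) on (0.74, 0.44) = 1.00
(γ | ε) & (~ε | β) = max(0, a+b−1) on (0.32, 1.00) = 0.32
~((γ | ε) & (~ε | β)) = 1 − 0.32 = 0.68

0.68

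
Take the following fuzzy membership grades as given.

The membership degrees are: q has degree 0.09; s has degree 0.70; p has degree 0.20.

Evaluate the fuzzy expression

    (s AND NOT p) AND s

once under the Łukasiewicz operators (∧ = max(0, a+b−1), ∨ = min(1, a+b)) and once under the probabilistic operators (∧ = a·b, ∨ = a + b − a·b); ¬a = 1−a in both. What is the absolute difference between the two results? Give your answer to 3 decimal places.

Under Łukasiewicz:
  NOT p = 1 − 0.20 = 0.80
  s AND NOT p = max(0, a+b−1) on (0.70, 0.80) = 0.50
  (s AND NOT p) AND s = max(0, a+b−1) on (0.50, 0.70) = 0.20
  → value = 0.2000
Under probabilistic:
  NOT p = 1 − 0.2000 = 0.8000
  s AND NOT p = a·b on (0.7000, 0.8000) = 0.5600
  (s AND NOT p) AND s = a·b on (0.5600, 0.7000) = 0.3920
  → value = 0.3920
|0.2000 − 0.3920| = 0.192

0.192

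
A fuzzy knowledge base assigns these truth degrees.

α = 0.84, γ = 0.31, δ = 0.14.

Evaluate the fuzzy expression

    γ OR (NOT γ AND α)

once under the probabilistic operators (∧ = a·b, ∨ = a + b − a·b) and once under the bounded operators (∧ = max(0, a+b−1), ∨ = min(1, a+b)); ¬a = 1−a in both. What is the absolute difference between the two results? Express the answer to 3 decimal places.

Under probabilistic:
  NOT γ = 1 − 0.3100 = 0.6900
  NOT γ AND α = a·b on (0.6900, 0.8400) = 0.5796
  γ OR (NOT γ AND α) = a + b − a·b on (0.3100, 0.5796) = 0.7099
  → value = 0.7099
Under bounded:
  NOT γ = 1 − 0.31 = 0.69
  NOT γ AND α = max(0, a+b−1) on (0.69, 0.84) = 0.53
  γ OR (NOT γ AND α) = min(1, a+b) on (0.31, 0.53) = 0.84
  → value = 0.8400
|0.7099 − 0.8400| = 0.130

0.130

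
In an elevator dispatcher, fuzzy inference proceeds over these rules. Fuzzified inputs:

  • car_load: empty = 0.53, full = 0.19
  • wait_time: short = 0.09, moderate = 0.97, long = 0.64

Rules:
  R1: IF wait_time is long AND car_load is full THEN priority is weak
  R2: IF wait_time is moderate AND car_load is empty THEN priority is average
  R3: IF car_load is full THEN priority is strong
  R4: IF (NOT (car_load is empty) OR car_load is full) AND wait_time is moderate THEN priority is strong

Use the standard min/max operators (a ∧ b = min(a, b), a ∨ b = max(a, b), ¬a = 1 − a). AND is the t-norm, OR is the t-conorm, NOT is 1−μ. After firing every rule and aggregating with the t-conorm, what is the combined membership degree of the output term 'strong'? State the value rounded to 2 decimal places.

0.47

R1: long=0.64, full=0.19; AND[min(a, b)] → w = 0.19
R2: moderate=0.97, empty=0.53; AND[min(a, b)] → w = 0.53
R3: full=0.19 → w = 0.19
R4: (¬empty=1−0.53=0.47 OR full=0.19) = 0.47; AND[min(a, b)] with moderate=0.97 → w = 0.47
Rules with consequent 'strong': {R3, R4} → strengths 0.19, 0.47
Aggregate via t-conorm [max(a, b)]: 0.47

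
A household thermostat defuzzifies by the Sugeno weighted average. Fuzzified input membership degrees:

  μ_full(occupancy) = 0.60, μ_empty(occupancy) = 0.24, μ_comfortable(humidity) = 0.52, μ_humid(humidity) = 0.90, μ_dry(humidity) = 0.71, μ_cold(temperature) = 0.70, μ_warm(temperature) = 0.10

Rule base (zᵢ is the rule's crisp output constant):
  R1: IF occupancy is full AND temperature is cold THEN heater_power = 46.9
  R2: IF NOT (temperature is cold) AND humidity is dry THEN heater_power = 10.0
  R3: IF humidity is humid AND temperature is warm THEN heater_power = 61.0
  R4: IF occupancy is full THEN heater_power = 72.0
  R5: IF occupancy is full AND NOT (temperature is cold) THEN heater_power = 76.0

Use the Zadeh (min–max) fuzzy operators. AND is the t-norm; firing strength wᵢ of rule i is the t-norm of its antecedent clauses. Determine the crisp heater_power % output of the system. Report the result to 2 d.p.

54.34

R1 (z=46.9): full=0.60, cold=0.70; AND[min(a, b)] → w = 0.60
R2 (z=10.0): ¬cold=1−0.70=0.30, dry=0.71; AND[min(a, b)] → w = 0.30
R3 (z=61.0): humid=0.90, warm=0.10; AND[min(a, b)] → w = 0.10
R4 (z=72.0): full=0.60 → w = 0.60
R5 (z=76.0): full=0.60, ¬cold=1−0.70=0.30; AND[min(a, b)] → w = 0.30
Weighted average = (0.60·46.9 + 0.30·10.0 + 0.10·61.0 + 0.60·72.0 + 0.30·76.0) / (0.60 + 0.30 + 0.10 + 0.60 + 0.30)
  = 103.2400 / 1.9000 = 54.34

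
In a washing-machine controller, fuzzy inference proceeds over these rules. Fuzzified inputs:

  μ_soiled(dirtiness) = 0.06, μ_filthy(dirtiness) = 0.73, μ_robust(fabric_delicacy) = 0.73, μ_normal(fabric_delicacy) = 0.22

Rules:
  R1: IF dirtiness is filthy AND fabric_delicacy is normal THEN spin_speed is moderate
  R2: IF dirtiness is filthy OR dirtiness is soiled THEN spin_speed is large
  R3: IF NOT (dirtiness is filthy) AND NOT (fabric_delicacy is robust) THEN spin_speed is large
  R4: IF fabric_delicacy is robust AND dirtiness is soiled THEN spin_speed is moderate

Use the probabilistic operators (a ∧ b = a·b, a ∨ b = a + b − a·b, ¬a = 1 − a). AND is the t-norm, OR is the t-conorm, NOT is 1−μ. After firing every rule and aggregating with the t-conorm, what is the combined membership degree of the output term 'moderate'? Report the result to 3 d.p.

0.197

R1: filthy=0.73, normal=0.22; AND[a·b] → w = 0.1606
R2: filthy=0.73, soiled=0.06; OR[a + b − a·b] → w = 0.7462
R3: ¬filthy=1−0.73=0.27, ¬robust=1−0.73=0.27; AND[a·b] → w = 0.0729
R4: robust=0.73, soiled=0.06; AND[a·b] → w = 0.0438
Rules with consequent 'moderate': {R1, R4} → strengths 0.1606, 0.0438
Aggregate via t-conorm [a + b − a·b]: 0.1974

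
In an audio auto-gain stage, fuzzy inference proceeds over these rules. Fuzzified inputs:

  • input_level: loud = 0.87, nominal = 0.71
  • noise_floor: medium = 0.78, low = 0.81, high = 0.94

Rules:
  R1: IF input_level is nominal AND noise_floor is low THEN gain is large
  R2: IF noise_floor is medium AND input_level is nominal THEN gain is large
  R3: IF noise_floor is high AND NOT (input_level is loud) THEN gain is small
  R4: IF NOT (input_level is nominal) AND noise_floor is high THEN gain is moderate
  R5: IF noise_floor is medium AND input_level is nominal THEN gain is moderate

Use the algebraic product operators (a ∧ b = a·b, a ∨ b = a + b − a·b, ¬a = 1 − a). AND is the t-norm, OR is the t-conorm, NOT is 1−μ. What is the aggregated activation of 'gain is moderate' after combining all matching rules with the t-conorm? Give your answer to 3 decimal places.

0.675

R1: nominal=0.71, low=0.81; AND[a·b] → w = 0.5751
R2: medium=0.78, nominal=0.71; AND[a·b] → w = 0.5538
R3: high=0.94, ¬loud=1−0.87=0.13; AND[a·b] → w = 0.1222
R4: ¬nominal=1−0.71=0.29, high=0.94; AND[a·b] → w = 0.2726
R5: medium=0.78, nominal=0.71; AND[a·b] → w = 0.5538
Rules with consequent 'moderate': {R4, R5} → strengths 0.2726, 0.5538
Aggregate via t-conorm [a + b − a·b]: 0.6754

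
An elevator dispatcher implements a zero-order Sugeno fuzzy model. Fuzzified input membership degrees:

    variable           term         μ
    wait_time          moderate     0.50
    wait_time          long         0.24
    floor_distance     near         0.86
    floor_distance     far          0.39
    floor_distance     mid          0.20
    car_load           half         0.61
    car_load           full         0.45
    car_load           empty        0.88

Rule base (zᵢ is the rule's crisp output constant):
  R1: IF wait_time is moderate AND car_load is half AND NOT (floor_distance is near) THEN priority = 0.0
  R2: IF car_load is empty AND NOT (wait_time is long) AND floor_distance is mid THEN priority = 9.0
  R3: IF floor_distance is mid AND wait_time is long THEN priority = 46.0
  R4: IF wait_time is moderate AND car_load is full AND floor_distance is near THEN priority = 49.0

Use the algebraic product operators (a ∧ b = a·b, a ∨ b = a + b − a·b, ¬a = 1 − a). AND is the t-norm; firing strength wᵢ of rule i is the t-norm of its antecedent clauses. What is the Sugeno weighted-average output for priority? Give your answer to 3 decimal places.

30.848

R1 (z=0.0): moderate=0.50, half=0.61, ¬near=1−0.86=0.14; AND[a·b] → w = 0.0427
R2 (z=9.0): empty=0.88, ¬long=1−0.24=0.76, mid=0.20; AND[a·b] → w = 0.1338
R3 (z=46.0): mid=0.20, long=0.24; AND[a·b] → w = 0.0480
R4 (z=49.0): moderate=0.50, full=0.45, near=0.86; AND[a·b] → w = 0.1935
Weighted average = (0.0427·0.0 + 0.1338·9.0 + 0.0480·46.0 + 0.1935·49.0) / (0.0427 + 0.1338 + 0.0480 + 0.1935)
  = 12.8933 / 0.4180 = 30.848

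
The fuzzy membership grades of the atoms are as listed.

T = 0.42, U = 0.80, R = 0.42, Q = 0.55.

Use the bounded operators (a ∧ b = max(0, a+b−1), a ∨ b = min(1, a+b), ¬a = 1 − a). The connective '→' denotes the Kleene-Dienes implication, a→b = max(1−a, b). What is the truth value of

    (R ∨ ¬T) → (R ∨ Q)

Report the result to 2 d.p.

¬T = 1 − 0.42 = 0.58
R ∨ ¬T = min(1, a+b) on (0.42, 0.58) = 1.00
R ∨ Q = min(1, a+b) on (0.42, 0.55) = 0.97
(R ∨ ¬T) → (R ∨ Q)  [Kleene-Dienes: max(1−a, b)] with a=1.00, b=0.97 → 0.97

0.97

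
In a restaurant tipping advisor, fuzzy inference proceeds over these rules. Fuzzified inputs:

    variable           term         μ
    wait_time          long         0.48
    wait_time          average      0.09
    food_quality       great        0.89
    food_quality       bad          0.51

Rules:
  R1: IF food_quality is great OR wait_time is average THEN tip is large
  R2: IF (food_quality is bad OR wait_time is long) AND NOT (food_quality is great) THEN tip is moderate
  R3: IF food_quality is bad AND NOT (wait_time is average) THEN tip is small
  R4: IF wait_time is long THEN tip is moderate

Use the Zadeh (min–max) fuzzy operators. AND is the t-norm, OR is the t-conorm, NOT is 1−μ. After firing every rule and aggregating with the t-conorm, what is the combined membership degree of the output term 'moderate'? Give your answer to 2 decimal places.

0.48

R1: great=0.89, average=0.09; OR[max(a, b)] → w = 0.89
R2: (bad=0.51 OR long=0.48) = 0.51; AND[min(a, b)] with ¬great=1−0.89=0.11 → w = 0.11
R3: bad=0.51, ¬average=1−0.09=0.91; AND[min(a, b)] → w = 0.51
R4: long=0.48 → w = 0.48
Rules with consequent 'moderate': {R2, R4} → strengths 0.11, 0.48
Aggregate via t-conorm [max(a, b)]: 0.48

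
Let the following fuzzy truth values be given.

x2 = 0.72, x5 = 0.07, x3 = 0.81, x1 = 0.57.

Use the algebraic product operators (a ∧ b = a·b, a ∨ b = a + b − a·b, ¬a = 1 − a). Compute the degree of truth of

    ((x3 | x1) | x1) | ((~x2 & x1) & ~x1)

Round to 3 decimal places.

0.967

x3 | x1 = a + b − a·b on (0.8100, 0.5700) = 0.9183
(x3 | x1) | x1 = a + b − a·b on (0.9183, 0.5700) = 0.9649
~x2 = 1 − 0.7200 = 0.2800
~x2 & x1 = a·b on (0.2800, 0.5700) = 0.1596
~x1 = 1 − 0.5700 = 0.4300
(~x2 & x1) & ~x1 = a·b on (0.1596, 0.4300) = 0.0686
((x3 | x1) | x1) | ((~x2 & x1) & ~x1) = a + b − a·b on (0.9649, 0.0686) = 0.9673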